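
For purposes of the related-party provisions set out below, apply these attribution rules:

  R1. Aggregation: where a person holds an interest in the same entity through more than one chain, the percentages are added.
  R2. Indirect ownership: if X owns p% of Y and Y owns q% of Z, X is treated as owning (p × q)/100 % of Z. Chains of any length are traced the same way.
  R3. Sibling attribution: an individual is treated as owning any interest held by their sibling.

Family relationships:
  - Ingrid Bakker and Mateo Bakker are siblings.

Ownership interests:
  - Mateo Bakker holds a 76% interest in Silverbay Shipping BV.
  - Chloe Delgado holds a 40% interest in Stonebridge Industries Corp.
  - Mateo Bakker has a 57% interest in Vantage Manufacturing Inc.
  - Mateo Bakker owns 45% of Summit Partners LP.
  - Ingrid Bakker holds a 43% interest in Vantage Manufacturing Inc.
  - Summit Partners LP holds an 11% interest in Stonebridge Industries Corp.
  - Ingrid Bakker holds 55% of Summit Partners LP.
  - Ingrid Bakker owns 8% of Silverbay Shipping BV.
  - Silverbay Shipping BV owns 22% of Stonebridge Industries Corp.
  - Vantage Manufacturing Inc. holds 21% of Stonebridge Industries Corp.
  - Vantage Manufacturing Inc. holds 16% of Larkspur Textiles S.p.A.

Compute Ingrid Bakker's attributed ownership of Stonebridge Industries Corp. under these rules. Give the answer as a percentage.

By sibling attribution (R3), Ingrid Bakker is treated as also owning Mateo Bakker's interest in Silverbay Shipping BV, giving 8% + 76% = 84%.
By sibling attribution (R3), Ingrid Bakker is treated as also owning Mateo Bakker's interest in Summit Partners LP, giving 55% + 45% = 100%.
By sibling attribution (R3), Ingrid Bakker is treated as also owning Mateo Bakker's interest in Vantage Manufacturing Inc, giving 43% + 57% = 100%.
Chain via Silverbay Shipping BV (R2): 84% × 22% = 18.48% of Stonebridge Industries Corp.
Chain via Summit Partners LP (R2): 100% × 11% = 11% of Stonebridge Industries Corp.
Chain via Vantage Manufacturing Inc. (R2): 100% × 21% = 21% of Stonebridge Industries Corp.
Aggregating (R1): 18.48% + 11% + 21% = 50.48%.

50.48%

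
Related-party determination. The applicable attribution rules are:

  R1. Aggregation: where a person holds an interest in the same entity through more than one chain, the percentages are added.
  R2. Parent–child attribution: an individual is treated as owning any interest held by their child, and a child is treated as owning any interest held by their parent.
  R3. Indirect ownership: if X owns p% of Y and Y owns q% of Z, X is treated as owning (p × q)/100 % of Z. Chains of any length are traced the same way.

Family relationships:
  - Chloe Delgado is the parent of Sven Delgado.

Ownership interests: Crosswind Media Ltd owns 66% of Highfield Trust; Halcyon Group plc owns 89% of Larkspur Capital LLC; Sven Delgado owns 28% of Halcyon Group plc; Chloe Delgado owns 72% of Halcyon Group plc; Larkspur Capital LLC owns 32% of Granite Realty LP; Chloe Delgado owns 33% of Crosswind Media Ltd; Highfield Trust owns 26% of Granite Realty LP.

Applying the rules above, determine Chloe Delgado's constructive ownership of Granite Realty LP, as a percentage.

By parent–child attribution (R2), Chloe Delgado is treated as also owning Sven Delgado's interest in Halcyon Group plc, giving 72% + 28% = 100%.
Chain via Halcyon Group plc → Larkspur Capital LLC (R3): 100% × 89% × 32% = 28.48% of Granite Realty LP.
Chain via Crosswind Media Ltd → Highfield Trust (R3): 33% × 66% × 26% = 5.6628% of Granite Realty LP.
Aggregating (R1): 28.48% + 5.6628% = 34.1428%.

34.1428%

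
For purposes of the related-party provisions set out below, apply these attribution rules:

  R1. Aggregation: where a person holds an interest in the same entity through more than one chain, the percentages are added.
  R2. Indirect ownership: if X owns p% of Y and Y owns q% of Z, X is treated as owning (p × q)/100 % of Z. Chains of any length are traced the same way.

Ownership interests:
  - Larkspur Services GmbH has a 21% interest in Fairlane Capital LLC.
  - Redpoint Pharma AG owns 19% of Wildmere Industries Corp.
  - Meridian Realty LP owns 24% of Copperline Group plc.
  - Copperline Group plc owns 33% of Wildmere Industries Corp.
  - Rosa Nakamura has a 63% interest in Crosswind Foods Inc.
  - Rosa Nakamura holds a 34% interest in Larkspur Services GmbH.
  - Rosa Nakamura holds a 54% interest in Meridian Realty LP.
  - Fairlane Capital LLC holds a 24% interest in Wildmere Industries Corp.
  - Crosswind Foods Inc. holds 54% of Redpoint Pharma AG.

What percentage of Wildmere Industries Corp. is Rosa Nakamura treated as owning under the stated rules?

Chain via Crosswind Foods Inc. → Redpoint Pharma AG (R2): 63% × 54% × 19% = 6.4638% of Wildmere Industries Corp.
Chain via Meridian Realty LP → Copperline Group plc (R2): 54% × 24% × 33% = 4.2768% of Wildmere Industries Corp.
Chain via Larkspur Services GmbH → Fairlane Capital LLC (R2): 34% × 21% × 24% = 1.7136% of Wildmere Industries Corp.
Aggregating (R1): 6.4638% + 4.2768% + 1.7136% = 12.4542%.

12.4542%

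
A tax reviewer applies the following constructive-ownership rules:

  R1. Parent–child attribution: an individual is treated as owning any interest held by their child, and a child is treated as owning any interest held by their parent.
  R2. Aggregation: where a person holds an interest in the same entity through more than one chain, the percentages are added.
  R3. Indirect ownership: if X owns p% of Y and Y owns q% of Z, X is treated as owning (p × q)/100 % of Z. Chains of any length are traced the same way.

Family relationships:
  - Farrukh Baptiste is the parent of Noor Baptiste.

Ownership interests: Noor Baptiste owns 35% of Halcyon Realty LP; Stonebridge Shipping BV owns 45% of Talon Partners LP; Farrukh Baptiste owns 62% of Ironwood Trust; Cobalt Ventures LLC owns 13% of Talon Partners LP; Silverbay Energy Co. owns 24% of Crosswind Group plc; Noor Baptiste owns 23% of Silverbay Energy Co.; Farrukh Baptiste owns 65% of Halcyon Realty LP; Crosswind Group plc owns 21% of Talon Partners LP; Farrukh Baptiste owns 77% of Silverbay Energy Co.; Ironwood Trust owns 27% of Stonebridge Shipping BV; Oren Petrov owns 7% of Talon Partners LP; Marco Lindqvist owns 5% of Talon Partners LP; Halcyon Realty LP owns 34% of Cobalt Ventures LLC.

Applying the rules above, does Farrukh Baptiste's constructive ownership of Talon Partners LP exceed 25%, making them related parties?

No

By parent–child attribution (R1), Farrukh Baptiste is treated as also owning Noor Baptiste's interest in Halcyon Realty LP, giving 65% + 35% = 100%.
By parent–child attribution (R1), Farrukh Baptiste is treated as also owning Noor Baptiste's interest in Silverbay Energy Co, giving 77% + 23% = 100%.
Chain via Ironwood Trust → Stonebridge Shipping BV (R3): 62% × 27% × 45% = 7.533% of Talon Partners LP.
Chain via Halcyon Realty LP → Cobalt Ventures LLC (R3): 100% × 34% × 13% = 4.42% of Talon Partners LP.
Chain via Silverbay Energy Co. → Crosswind Group plc (R3): 100% × 24% × 21% = 5.04% of Talon Partners LP.
Aggregating (R2): 7.533% + 4.42% + 5.04% = 16.993%.
16.993% does not exceed the 25% threshold, so Farrukh is not a related party to Talon Partners LP.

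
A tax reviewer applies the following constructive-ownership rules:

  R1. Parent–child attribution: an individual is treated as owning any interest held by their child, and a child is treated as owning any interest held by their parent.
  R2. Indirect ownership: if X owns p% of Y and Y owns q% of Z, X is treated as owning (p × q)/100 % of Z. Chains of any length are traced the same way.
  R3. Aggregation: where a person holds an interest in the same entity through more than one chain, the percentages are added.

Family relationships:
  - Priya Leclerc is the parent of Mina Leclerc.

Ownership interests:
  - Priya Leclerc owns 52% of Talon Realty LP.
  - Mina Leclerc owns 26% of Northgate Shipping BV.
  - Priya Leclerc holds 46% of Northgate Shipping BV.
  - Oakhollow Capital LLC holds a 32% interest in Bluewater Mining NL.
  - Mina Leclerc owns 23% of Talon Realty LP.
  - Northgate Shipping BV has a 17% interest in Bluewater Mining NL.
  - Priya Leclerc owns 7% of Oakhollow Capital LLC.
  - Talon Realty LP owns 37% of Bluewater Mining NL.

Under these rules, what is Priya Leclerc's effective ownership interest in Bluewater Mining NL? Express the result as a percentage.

42.23%

By parent–child attribution (R1), Priya Leclerc is treated as also owning Mina Leclerc's interest in Northgate Shipping BV, giving 46% + 26% = 72%.
By parent–child attribution (R1), Priya Leclerc is treated as also owning Mina Leclerc's interest in Talon Realty LP, giving 52% + 23% = 75%.
Chain via Northgate Shipping BV (R2): 72% × 17% = 12.24% of Bluewater Mining NL.
Chain via Talon Realty LP (R2): 75% × 37% = 27.75% of Bluewater Mining NL.
Chain via Oakhollow Capital LLC (R2): 7% × 32% = 2.24% of Bluewater Mining NL.
Aggregating (R3): 12.24% + 27.75% + 2.24% = 42.23%.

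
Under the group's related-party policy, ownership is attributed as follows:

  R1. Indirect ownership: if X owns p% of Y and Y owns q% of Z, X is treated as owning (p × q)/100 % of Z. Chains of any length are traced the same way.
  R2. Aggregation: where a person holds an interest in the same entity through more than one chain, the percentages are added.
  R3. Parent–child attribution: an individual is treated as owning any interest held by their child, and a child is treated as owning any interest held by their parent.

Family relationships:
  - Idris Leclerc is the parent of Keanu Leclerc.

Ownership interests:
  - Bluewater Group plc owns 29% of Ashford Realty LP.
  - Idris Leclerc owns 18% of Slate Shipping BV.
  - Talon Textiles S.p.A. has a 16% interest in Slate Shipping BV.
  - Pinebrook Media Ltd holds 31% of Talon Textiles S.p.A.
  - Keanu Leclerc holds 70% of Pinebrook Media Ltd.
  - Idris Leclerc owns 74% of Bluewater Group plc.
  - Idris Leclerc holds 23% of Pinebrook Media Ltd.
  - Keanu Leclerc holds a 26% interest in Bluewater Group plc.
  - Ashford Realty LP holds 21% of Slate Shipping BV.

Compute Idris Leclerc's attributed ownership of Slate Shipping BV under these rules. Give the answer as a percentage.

By parent–child attribution (R3), Idris Leclerc is treated as also owning Keanu Leclerc's interest in Bluewater Group plc, giving 74% + 26% = 100%.
By parent–child attribution (R3), Idris Leclerc is treated as also owning Keanu Leclerc's interest in Pinebrook Media Ltd, giving 23% + 70% = 93%.
Chain via Bluewater Group plc → Ashford Realty LP (R1): 100% × 29% × 21% = 6.09% of Slate Shipping BV.
Chain via Pinebrook Media Ltd → Talon Textiles S.p.A. (R1): 93% × 31% × 16% = 4.6128% of Slate Shipping BV.
Direct interest in Slate Shipping BV: 18%.
Aggregating (R2): 6.09% + 4.6128% + 18% = 28.7028%.

28.7028%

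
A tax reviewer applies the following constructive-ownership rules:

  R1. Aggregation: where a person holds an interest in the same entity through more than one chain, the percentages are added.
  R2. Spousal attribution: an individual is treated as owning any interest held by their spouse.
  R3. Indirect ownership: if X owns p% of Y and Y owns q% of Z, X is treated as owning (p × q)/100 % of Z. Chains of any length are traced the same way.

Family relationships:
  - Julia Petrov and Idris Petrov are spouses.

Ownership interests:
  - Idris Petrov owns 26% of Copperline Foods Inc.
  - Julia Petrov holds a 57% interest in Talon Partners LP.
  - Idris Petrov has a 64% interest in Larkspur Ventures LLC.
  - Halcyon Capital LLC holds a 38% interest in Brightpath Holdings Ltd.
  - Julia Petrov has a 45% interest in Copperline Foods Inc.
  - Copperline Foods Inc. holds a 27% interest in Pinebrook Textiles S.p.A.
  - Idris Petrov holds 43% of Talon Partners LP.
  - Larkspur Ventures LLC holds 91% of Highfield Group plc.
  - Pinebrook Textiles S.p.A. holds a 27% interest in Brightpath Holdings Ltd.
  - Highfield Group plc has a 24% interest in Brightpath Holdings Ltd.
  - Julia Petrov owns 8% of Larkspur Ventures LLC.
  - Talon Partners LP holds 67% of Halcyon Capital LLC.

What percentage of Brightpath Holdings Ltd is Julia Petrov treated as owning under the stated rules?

By spousal attribution (R2), Julia Petrov is treated as also owning Idris Petrov's interest in Talon Partners LP, giving 57% + 43% = 100%.
By spousal attribution (R2), Julia Petrov is treated as also owning Idris Petrov's interest in Copperline Foods Inc, giving 45% + 26% = 71%.
By spousal attribution (R2), Julia Petrov is treated as also owning Idris Petrov's interest in Larkspur Ventures LLC, giving 8% + 64% = 72%.
Chain via Talon Partners LP → Halcyon Capital LLC (R3): 100% × 67% × 38% = 25.46% of Brightpath Holdings Ltd.
Chain via Copperline Foods Inc. → Pinebrook Textiles S.p.A. (R3): 71% × 27% × 27% = 5.1759% of Brightpath Holdings Ltd.
Chain via Larkspur Ventures LLC → Highfield Group plc (R3): 72% × 91% × 24% = 15.7248% of Brightpath Holdings Ltd.
Aggregating (R1): 25.46% + 5.1759% + 15.7248% = 46.3607%.

46.3607%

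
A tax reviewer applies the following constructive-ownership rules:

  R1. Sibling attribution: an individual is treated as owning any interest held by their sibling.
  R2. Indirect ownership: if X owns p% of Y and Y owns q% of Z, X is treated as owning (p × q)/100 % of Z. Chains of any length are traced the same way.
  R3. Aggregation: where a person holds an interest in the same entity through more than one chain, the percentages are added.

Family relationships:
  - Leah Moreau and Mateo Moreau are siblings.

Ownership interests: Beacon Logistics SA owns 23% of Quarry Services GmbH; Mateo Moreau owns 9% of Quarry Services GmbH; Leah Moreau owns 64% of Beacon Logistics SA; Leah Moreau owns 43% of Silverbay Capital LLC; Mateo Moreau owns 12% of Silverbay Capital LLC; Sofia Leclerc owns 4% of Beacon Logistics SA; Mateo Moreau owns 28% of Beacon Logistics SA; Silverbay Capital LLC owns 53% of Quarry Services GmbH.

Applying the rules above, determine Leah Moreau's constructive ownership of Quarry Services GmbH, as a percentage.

By sibling attribution (R1), Leah Moreau is treated as also owning Mateo Moreau's interest in Silverbay Capital LLC, giving 43% + 12% = 55%.
By sibling attribution (R1), Leah Moreau is treated as also owning Mateo Moreau's interest in Beacon Logistics SA, giving 64% + 28% = 92%.
By sibling attribution (R1), Leah Moreau is treated as owning Mateo Moreau's 9% interest in Quarry Services GmbH.
Chain via Silverbay Capital LLC (R2): 55% × 53% = 29.15% of Quarry Services GmbH.
Chain via Beacon Logistics SA (R2): 92% × 23% = 21.16% of Quarry Services GmbH.
Direct interest in Quarry Services GmbH: 9%.
Aggregating (R3): 29.15% + 21.16% + 9% = 59.31%.

59.31%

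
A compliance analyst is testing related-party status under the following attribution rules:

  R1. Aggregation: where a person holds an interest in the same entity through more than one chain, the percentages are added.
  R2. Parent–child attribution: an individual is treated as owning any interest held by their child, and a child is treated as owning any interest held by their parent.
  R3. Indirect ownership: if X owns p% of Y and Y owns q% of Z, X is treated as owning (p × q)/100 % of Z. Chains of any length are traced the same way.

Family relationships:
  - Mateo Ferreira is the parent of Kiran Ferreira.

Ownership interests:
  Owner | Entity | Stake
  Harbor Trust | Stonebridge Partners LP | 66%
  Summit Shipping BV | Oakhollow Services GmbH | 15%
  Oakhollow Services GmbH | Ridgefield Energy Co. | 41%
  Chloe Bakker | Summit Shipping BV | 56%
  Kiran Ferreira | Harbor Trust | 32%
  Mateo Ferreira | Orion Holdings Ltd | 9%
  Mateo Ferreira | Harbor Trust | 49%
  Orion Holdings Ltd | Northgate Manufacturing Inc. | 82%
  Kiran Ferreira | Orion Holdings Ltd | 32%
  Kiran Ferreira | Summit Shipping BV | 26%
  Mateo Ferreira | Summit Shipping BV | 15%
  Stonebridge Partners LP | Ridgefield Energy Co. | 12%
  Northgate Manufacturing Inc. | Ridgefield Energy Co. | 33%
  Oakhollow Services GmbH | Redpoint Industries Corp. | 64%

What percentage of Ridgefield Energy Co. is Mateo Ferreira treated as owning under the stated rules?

By parent–child attribution (R2), Mateo Ferreira is treated as also owning Kiran Ferreira's interest in Harbor Trust, giving 49% + 32% = 81%.
By parent–child attribution (R2), Mateo Ferreira is treated as also owning Kiran Ferreira's interest in Summit Shipping BV, giving 15% + 26% = 41%.
By parent–child attribution (R2), Mateo Ferreira is treated as also owning Kiran Ferreira's interest in Orion Holdings Ltd, giving 9% + 32% = 41%.
Chain via Harbor Trust → Stonebridge Partners LP (R3): 81% × 66% × 12% = 6.4152% of Ridgefield Energy Co.
Chain via Summit Shipping BV → Oakhollow Services GmbH (R3): 41% × 15% × 41% = 2.5215% of Ridgefield Energy Co.
Chain via Orion Holdings Ltd → Northgate Manufacturing Inc. (R3): 41% × 82% × 33% = 11.0946% of Ridgefield Energy Co.
Aggregating (R1): 6.4152% + 2.5215% + 11.0946% = 20.0313%.

20.0313%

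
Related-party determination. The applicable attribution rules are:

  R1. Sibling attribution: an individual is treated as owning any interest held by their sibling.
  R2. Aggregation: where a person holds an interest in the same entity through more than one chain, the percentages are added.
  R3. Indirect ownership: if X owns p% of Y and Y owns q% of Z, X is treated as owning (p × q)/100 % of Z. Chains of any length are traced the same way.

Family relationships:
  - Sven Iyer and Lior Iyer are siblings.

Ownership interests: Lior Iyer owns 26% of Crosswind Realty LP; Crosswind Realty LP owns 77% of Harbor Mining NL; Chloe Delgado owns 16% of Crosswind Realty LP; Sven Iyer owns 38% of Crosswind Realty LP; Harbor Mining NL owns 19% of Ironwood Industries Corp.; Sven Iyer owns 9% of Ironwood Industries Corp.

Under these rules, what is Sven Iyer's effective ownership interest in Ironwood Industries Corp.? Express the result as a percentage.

18.3632%

By sibling attribution (R1), Sven Iyer is treated as also owning Lior Iyer's interest in Crosswind Realty LP, giving 38% + 26% = 64%.
Chain via Crosswind Realty LP → Harbor Mining NL (R3): 64% × 77% × 19% = 9.3632% of Ironwood Industries Corp.
Direct interest in Ironwood Industries Corp: 9%.
Aggregating (R2): 9.3632% + 9% = 18.3632%.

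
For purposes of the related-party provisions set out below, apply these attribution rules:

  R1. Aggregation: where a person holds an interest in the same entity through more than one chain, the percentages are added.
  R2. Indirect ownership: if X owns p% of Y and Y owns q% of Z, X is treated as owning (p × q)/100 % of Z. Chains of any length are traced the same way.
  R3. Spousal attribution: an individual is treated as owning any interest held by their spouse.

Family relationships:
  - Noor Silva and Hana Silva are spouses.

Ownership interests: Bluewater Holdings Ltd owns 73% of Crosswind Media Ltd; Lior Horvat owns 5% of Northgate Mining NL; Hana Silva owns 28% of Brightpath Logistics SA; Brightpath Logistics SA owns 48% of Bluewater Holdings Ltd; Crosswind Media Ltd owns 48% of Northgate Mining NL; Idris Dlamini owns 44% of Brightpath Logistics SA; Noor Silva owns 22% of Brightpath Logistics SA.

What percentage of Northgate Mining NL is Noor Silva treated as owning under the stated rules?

8.4096%

By spousal attribution (R3), Noor Silva is treated as also owning Hana Silva's interest in Brightpath Logistics SA, giving 22% + 28% = 50%.
Chain via Brightpath Logistics SA → Bluewater Holdings Ltd → Crosswind Media Ltd (R2): 50% × 48% × 73% × 48% = 8.4096% of Northgate Mining NL.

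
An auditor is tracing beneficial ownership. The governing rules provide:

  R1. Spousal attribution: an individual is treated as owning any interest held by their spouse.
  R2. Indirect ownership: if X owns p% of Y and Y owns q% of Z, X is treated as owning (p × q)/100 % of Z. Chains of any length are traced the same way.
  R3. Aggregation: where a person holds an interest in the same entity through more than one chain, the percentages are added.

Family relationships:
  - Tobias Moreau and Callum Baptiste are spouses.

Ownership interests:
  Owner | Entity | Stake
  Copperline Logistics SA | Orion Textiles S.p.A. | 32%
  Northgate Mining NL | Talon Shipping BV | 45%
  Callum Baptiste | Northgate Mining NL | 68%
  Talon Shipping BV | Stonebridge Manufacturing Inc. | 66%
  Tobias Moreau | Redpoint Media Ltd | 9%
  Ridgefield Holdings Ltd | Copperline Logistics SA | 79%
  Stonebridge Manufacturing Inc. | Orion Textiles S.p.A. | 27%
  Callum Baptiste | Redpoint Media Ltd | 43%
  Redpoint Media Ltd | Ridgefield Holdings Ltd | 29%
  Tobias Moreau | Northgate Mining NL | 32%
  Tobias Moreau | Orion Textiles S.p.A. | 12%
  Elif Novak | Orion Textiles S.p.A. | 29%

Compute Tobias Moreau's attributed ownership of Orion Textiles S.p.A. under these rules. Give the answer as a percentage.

By spousal attribution (R1), Tobias Moreau is treated as also owning Callum Baptiste's interest in Northgate Mining NL, giving 32% + 68% = 100%.
By spousal attribution (R1), Tobias Moreau is treated as also owning Callum Baptiste's interest in Redpoint Media Ltd, giving 9% + 43% = 52%.
Chain via Northgate Mining NL → Talon Shipping BV → Stonebridge Manufacturing Inc. (R2): 100% × 45% × 66% × 27% = 8.019% of Orion Textiles S.p.A.
Chain via Redpoint Media Ltd → Ridgefield Holdings Ltd → Copperline Logistics SA (R2): 52% × 29% × 79% × 32% = 3.812224% of Orion Textiles S.p.A.
Direct interest in Orion Textiles S.p.A: 12%.
Aggregating (R3): 8.019% + 3.812224% + 12% = 23.831224%.

23.831224%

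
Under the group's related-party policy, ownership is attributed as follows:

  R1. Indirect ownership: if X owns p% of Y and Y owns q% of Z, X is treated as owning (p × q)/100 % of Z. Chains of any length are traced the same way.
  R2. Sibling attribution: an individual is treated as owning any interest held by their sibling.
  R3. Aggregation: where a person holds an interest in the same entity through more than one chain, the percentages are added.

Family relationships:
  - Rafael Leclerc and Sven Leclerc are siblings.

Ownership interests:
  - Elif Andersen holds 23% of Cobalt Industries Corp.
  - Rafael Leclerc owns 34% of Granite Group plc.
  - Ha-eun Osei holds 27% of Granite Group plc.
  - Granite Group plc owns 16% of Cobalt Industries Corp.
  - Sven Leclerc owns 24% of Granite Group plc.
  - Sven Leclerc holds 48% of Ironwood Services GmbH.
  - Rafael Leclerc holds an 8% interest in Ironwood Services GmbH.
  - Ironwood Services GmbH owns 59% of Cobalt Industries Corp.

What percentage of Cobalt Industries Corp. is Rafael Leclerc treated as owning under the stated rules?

42.32%

By sibling attribution (R2), Rafael Leclerc is treated as also owning Sven Leclerc's interest in Ironwood Services GmbH, giving 8% + 48% = 56%.
By sibling attribution (R2), Rafael Leclerc is treated as also owning Sven Leclerc's interest in Granite Group plc, giving 34% + 24% = 58%.
Chain via Ironwood Services GmbH (R1): 56% × 59% = 33.04% of Cobalt Industries Corp.
Chain via Granite Group plc (R1): 58% × 16% = 9.28% of Cobalt Industries Corp.
Aggregating (R3): 33.04% + 9.28% = 42.32%.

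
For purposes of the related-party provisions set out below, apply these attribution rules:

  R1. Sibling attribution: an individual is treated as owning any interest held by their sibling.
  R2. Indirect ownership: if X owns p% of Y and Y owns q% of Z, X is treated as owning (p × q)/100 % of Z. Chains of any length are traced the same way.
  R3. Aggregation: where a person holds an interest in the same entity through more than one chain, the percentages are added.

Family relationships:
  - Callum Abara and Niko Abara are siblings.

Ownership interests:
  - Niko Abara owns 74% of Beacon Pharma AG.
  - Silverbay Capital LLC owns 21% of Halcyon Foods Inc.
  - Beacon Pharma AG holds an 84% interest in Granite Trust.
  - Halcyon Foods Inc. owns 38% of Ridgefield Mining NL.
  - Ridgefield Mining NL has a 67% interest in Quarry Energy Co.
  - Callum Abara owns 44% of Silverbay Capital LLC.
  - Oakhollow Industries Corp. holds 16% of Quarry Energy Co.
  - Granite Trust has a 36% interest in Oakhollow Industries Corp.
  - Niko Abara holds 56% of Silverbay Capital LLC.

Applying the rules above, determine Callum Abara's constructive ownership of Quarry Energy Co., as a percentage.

By sibling attribution (R1), Callum Abara is treated as also owning Niko Abara's interest in Silverbay Capital LLC, giving 44% + 56% = 100%.
By sibling attribution (R1), Callum Abara is treated as owning Niko Abara's 74% interest in Beacon Pharma AG.
Chain via Silverbay Capital LLC → Halcyon Foods Inc. → Ridgefield Mining NL (R2): 100% × 21% × 38% × 67% = 5.3466% of Quarry Energy Co.
Chain via Beacon Pharma AG → Granite Trust → Oakhollow Industries Corp. (R2): 74% × 84% × 36% × 16% = 3.580416% of Quarry Energy Co.
Aggregating (R3): 5.3466% + 3.580416% = 8.927016%.

8.927016%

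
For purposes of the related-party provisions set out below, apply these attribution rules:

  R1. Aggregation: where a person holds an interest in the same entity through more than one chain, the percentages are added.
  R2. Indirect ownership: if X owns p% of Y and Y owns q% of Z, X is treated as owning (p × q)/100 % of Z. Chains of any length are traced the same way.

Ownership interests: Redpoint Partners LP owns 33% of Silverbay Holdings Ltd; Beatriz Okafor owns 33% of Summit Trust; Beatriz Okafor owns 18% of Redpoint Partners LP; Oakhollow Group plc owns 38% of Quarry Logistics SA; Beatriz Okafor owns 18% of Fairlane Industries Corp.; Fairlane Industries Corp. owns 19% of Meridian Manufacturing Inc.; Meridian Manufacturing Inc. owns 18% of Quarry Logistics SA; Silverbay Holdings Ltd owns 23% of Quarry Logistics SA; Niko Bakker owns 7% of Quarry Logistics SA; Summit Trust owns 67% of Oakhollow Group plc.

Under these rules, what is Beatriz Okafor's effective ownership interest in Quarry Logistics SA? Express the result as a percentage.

Chain via Summit Trust → Oakhollow Group plc (R2): 33% × 67% × 38% = 8.4018% of Quarry Logistics SA.
Chain via Fairlane Industries Corp. → Meridian Manufacturing Inc. (R2): 18% × 19% × 18% = 0.6156% of Quarry Logistics SA.
Chain via Redpoint Partners LP → Silverbay Holdings Ltd (R2): 18% × 33% × 23% = 1.3662% of Quarry Logistics SA.
Aggregating (R1): 8.4018% + 0.6156% + 1.3662% = 10.3836%.

10.3836%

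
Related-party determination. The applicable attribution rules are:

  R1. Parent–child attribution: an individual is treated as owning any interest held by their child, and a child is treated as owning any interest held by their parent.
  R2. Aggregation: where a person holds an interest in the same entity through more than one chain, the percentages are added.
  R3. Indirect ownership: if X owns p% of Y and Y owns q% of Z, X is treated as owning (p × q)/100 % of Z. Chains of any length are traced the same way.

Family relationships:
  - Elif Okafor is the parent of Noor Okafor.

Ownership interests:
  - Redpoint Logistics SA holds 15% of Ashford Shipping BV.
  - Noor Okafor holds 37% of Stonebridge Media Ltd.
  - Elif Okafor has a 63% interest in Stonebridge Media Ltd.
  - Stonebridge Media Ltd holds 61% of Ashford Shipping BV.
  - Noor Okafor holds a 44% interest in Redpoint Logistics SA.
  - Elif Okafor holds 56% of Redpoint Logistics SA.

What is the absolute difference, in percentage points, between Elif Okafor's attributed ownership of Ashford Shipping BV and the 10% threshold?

66

By parent–child attribution (R1), Elif Okafor is treated as also owning Noor Okafor's interest in Stonebridge Media Ltd, giving 63% + 37% = 100%.
By parent–child attribution (R1), Elif Okafor is treated as also owning Noor Okafor's interest in Redpoint Logistics SA, giving 56% + 44% = 100%.
Chain via Stonebridge Media Ltd (R3): 100% × 61% = 61% of Ashford Shipping BV.
Chain via Redpoint Logistics SA (R3): 100% × 15% = 15% of Ashford Shipping BV.
Aggregating (R2): 61% + 15% = 76%.
76% exceeds the 10% threshold by 66 percentage points.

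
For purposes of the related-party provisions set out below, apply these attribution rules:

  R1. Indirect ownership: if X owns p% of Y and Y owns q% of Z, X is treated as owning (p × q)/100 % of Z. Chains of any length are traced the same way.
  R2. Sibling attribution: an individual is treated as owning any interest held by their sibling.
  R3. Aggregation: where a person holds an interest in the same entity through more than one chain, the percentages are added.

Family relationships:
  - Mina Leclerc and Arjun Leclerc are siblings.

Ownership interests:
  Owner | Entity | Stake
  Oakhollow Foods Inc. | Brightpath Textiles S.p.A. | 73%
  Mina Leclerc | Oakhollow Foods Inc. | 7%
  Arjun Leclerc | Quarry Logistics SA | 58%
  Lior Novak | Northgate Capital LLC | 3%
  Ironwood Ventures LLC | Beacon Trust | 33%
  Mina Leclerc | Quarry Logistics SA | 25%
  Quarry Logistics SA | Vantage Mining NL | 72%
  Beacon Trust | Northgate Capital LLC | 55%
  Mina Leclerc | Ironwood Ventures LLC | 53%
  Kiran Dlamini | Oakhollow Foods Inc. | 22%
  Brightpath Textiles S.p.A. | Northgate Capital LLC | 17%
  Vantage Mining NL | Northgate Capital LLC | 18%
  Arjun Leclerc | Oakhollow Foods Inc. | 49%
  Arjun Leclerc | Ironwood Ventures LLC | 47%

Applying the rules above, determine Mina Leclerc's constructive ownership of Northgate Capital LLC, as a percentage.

35.8564%

By sibling attribution (R2), Mina Leclerc is treated as also owning Arjun Leclerc's interest in Quarry Logistics SA, giving 25% + 58% = 83%.
By sibling attribution (R2), Mina Leclerc is treated as also owning Arjun Leclerc's interest in Ironwood Ventures LLC, giving 53% + 47% = 100%.
By sibling attribution (R2), Mina Leclerc is treated as also owning Arjun Leclerc's interest in Oakhollow Foods Inc, giving 7% + 49% = 56%.
Chain via Quarry Logistics SA → Vantage Mining NL (R1): 83% × 72% × 18% = 10.7568% of Northgate Capital LLC.
Chain via Ironwood Ventures LLC → Beacon Trust (R1): 100% × 33% × 55% = 18.15% of Northgate Capital LLC.
Chain via Oakhollow Foods Inc. → Brightpath Textiles S.p.A. (R1): 56% × 73% × 17% = 6.9496% of Northgate Capital LLC.
Aggregating (R3): 10.7568% + 18.15% + 6.9496% = 35.8564%.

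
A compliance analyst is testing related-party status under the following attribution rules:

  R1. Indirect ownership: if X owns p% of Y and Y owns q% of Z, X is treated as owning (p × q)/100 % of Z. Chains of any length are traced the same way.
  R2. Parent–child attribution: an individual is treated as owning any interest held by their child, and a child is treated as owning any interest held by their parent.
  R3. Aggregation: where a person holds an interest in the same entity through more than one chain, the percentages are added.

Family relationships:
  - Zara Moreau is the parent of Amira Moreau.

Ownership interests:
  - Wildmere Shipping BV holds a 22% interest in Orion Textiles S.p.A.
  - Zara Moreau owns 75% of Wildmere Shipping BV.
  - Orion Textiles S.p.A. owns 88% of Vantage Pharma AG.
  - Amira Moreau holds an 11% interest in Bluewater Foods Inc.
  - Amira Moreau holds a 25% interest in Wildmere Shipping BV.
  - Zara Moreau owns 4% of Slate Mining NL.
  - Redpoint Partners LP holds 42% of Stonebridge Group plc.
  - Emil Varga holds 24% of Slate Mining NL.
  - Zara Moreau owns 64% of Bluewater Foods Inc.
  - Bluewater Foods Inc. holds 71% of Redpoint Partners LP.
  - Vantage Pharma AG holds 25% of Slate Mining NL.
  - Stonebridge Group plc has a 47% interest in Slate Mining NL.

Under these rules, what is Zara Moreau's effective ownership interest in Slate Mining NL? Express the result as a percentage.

By parent–child attribution (R2), Zara Moreau is treated as also owning Amira Moreau's interest in Wildmere Shipping BV, giving 75% + 25% = 100%.
By parent–child attribution (R2), Zara Moreau is treated as also owning Amira Moreau's interest in Bluewater Foods Inc, giving 64% + 11% = 75%.
Chain via Wildmere Shipping BV → Orion Textiles S.p.A. → Vantage Pharma AG (R1): 100% × 22% × 88% × 25% = 4.84% of Slate Mining NL.
Chain via Bluewater Foods Inc. → Redpoint Partners LP → Stonebridge Group plc (R1): 75% × 71% × 42% × 47% = 10.51155% of Slate Mining NL.
Direct interest in Slate Mining NL: 4%.
Aggregating (R3): 4.84% + 10.51155% + 4% = 19.35155%.

19.35155%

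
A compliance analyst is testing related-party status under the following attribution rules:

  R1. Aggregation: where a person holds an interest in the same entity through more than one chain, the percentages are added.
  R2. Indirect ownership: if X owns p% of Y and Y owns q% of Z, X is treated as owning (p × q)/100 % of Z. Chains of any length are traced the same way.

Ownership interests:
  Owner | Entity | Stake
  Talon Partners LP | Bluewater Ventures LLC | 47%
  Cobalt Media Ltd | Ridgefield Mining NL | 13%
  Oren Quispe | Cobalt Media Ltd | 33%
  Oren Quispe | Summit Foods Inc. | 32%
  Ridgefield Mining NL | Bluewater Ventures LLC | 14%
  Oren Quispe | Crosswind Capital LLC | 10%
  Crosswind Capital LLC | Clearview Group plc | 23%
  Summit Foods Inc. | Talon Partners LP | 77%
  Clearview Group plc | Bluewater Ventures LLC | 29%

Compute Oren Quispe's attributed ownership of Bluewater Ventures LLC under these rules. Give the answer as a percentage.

12.8484%

Chain via Crosswind Capital LLC → Clearview Group plc (R2): 10% × 23% × 29% = 0.667% of Bluewater Ventures LLC.
Chain via Cobalt Media Ltd → Ridgefield Mining NL (R2): 33% × 13% × 14% = 0.6006% of Bluewater Ventures LLC.
Chain via Summit Foods Inc. → Talon Partners LP (R2): 32% × 77% × 47% = 11.5808% of Bluewater Ventures LLC.
Aggregating (R1): 0.667% + 0.6006% + 11.5808% = 12.8484%.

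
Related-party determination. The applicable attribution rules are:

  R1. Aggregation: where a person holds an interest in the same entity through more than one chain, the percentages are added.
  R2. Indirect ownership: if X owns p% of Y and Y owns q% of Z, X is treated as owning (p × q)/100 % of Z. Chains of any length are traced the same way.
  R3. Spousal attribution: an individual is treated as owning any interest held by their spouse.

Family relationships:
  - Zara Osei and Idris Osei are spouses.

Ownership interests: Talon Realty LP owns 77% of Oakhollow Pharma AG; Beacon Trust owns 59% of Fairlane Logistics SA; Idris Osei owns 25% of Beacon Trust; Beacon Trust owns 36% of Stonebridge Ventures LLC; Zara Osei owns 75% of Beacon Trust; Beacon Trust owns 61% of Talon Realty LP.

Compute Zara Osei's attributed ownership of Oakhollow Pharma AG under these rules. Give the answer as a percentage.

46.97%

By spousal attribution (R3), Zara Osei is treated as also owning Idris Osei's interest in Beacon Trust, giving 75% + 25% = 100%.
Chain via Beacon Trust → Talon Realty LP (R2): 100% × 61% × 77% = 46.97% of Oakhollow Pharma AG.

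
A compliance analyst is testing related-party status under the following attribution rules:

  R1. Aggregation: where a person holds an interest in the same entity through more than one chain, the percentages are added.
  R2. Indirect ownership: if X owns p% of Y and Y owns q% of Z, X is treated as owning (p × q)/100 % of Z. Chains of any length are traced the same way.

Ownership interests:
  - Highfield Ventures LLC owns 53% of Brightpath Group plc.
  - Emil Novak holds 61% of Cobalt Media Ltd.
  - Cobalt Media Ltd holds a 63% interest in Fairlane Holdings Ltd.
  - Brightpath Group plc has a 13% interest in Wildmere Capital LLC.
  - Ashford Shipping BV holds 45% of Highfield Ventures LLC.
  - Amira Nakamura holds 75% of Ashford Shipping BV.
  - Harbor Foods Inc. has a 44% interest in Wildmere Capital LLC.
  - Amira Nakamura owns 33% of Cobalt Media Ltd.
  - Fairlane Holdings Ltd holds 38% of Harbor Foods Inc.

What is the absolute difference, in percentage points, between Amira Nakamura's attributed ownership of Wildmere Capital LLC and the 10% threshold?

4.198537

Chain via Ashford Shipping BV → Highfield Ventures LLC → Brightpath Group plc (R2): 75% × 45% × 53% × 13% = 2.325375% of Wildmere Capital LLC.
Chain via Cobalt Media Ltd → Fairlane Holdings Ltd → Harbor Foods Inc. (R2): 33% × 63% × 38% × 44% = 3.476088% of Wildmere Capital LLC.
Aggregating (R1): 2.325375% + 3.476088% = 5.801463%.
5.801463% falls short of the 10% threshold by 4.198537 percentage points.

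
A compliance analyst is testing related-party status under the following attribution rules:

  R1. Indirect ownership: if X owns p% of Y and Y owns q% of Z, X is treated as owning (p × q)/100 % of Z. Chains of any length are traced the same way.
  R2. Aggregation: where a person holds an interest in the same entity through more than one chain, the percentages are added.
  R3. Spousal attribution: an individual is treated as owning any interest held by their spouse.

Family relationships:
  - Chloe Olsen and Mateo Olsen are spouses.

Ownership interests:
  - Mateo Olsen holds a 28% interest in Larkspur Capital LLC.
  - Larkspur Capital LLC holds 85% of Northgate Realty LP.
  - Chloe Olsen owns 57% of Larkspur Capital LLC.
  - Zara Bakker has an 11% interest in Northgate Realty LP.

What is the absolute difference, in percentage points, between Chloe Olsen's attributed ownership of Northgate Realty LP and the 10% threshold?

62.25

By spousal attribution (R3), Chloe Olsen is treated as also owning Mateo Olsen's interest in Larkspur Capital LLC, giving 57% + 28% = 85%.
Chain via Larkspur Capital LLC (R1): 85% × 85% = 72.25% of Northgate Realty LP.
72.25% exceeds the 10% threshold by 62.25 percentage points.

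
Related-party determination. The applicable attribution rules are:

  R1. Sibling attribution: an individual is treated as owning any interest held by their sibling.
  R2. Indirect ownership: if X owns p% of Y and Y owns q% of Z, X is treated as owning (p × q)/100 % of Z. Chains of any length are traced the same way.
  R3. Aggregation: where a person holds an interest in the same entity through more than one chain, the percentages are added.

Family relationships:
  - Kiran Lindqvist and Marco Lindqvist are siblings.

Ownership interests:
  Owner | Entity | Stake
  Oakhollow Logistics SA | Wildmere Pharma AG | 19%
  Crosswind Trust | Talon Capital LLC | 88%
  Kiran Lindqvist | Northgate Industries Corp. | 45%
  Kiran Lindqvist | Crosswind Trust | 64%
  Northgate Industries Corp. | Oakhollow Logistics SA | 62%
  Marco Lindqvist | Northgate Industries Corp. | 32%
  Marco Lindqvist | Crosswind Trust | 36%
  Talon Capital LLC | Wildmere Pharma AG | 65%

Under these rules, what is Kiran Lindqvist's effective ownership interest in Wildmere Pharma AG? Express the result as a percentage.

By sibling attribution (R1), Kiran Lindqvist is treated as also owning Marco Lindqvist's interest in Northgate Industries Corp, giving 45% + 32% = 77%.
By sibling attribution (R1), Kiran Lindqvist is treated as also owning Marco Lindqvist's interest in Crosswind Trust, giving 64% + 36% = 100%.
Chain via Northgate Industries Corp. → Oakhollow Logistics SA (R2): 77% × 62% × 19% = 9.0706% of Wildmere Pharma AG.
Chain via Crosswind Trust → Talon Capital LLC (R2): 100% × 88% × 65% = 57.2% of Wildmere Pharma AG.
Aggregating (R3): 9.0706% + 57.2% = 66.2706%.

66.2706%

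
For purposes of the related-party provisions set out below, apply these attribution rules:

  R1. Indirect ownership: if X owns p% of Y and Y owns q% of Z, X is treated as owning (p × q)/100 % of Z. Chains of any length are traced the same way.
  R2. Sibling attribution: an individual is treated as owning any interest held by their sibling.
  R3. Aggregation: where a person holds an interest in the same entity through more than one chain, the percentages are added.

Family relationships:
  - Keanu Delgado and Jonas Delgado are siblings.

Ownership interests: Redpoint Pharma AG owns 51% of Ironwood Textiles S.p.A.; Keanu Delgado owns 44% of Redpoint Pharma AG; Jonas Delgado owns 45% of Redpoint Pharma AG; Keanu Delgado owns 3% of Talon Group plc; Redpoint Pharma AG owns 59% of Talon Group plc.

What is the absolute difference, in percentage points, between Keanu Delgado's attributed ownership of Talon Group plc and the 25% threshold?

By sibling attribution (R2), Keanu Delgado is treated as also owning Jonas Delgado's interest in Redpoint Pharma AG, giving 44% + 45% = 89%.
Chain via Redpoint Pharma AG (R1): 89% × 59% = 52.51% of Talon Group plc.
Direct interest in Talon Group plc: 3%.
Aggregating (R3): 52.51% + 3% = 55.51%.
55.51% exceeds the 25% threshold by 30.51 percentage points.

30.51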